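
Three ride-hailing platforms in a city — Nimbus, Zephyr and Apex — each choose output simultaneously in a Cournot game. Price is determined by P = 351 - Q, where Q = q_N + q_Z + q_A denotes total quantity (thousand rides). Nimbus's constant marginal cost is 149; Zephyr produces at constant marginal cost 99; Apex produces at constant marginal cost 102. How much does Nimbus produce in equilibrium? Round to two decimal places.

26.25

Nimbus's profit: π_N = (351 - Q)q_N - (149q_N). Setting ∂π_N/∂q_N = 0: 202 - 2q_N - (q_Z + q_A) = 0.
Zephyr's profit: π_Z = (351 - Q)q_Z - (99q_Z). Setting ∂π_Z/∂q_Z = 0: 252 - 2q_Z - (q_N + q_A) = 0.
Apex's first-order condition: 249 - 2q_A - (q_N + q_Z) = 0.
Summing all 3 equations gives 703 − 4Q = 0, hence Q = 703/4.
Back-substituting: q_N = (202 − 703/4) = 105/4, q_Z = (252 − 703/4) = 305/4, q_A = (249 − 703/4) = 293/4.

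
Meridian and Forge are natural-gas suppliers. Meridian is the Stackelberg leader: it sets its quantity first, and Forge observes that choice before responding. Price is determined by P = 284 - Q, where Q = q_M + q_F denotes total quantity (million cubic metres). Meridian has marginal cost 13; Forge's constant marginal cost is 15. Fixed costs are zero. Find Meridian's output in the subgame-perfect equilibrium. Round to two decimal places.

136.50

Solve by backward induction. Given q_M, the follower Forge maximises π_F = (284 - q_M - q_F)q_F - 15q_F.
Follower FOC: 269 - q_M - 2q_F = 0, so q_F(q_M) = (269 - q_M)/2.
Meridian substitutes q_F(q_M) into its own profit: π_M = q_M(284 - q_M - (269 - q_M)/2) - 13q_M = (299/2 - (1/2)q_M)q_M - 13q_M.
Maximising: ∂π_M/∂q_M = 273/2 - q_M = 0, giving q_M = 273/2.
Then q_F = (269 - 273/2)/2 = 265/4.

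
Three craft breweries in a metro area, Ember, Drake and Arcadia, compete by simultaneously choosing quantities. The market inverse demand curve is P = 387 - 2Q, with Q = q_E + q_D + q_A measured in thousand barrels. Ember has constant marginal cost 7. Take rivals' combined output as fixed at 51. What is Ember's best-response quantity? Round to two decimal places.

69.50

With rivals' combined output fixed at 51, Ember's profit is π_E = (387 - 2·51 - 2q_E)q_E - (7q_E) = (285 - 2q_E)q_E - (7q_E).
∂π_E/∂q_E = 278 - 4q_E = 0, so q_E = 139/2.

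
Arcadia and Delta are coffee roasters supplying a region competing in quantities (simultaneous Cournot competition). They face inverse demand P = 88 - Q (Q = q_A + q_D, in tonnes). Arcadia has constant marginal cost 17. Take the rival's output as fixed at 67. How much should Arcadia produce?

2

With the rival's output fixed at 67, Arcadia's profit is π_A = (88 - 67 - q_A)q_A - (17q_A) = (21 - q_A)q_A - (17q_A).
∂π_A/∂q_A = 4 - 2q_A = 0, so q_A = 2.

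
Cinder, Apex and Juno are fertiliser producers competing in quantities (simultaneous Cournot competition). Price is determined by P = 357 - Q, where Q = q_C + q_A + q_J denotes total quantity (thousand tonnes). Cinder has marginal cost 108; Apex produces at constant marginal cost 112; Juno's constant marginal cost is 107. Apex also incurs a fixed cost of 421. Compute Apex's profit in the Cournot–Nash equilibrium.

Cinder's profit: π_C = (357 - Q)q_C - (108q_C). Setting ∂π_C/∂q_C = 0: 249 - 2q_C - (q_A + q_J) = 0.
Apex's first-order condition: 245 - 2q_A - (q_C + q_J) = 0.
Juno's profit: π_J = (357 - Q)q_J - (107q_J). Setting ∂π_J/∂q_J = 0: 250 - 2q_J - (q_C + q_A) = 0.
Adding the 3 first-order conditions: 744 − 4Q = 0, so Q = 186.
Back-substituting: q_C = (249 − 186) = 63, q_A = (245 − 186) = 59, q_J = (250 − 186) = 64.
Price P = 357 - 186 = 171.
Apex's profit: (171 - 112)·59 - 421 = 3060.

3060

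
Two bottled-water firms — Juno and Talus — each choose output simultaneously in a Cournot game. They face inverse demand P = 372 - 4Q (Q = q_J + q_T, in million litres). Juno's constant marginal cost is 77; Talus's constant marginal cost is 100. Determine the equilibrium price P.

Juno's profit: π_J = (372 - 4Q)q_J - (77q_J). Setting ∂π_J/∂q_J = 0: 295 - 8q_J - 4(q_T) = 0.
Talus's first-order condition: 272 - 8q_T - 4(q_J) = 0.
So q_J = (295 - 4q_T)/8 and q_T = (272 - 4q_J)/8.
Substituting one into the other gives q_J = 53/2 and q_T = 83/4.
Total output Q = 189/4, so price P = 372 - 4·(189/4) = 183.

183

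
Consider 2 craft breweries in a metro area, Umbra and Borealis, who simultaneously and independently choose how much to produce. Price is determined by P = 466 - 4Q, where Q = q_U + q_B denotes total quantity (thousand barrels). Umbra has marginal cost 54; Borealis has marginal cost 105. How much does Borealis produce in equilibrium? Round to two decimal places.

25.83

Umbra's profit: π_U = (466 - 4Q)q_U - (54q_U). Setting ∂π_U/∂q_U = 0: 412 - 8q_U - 4(q_B) = 0.
Borealis's profit: π_B = (466 - 4Q)q_B - (105q_B). Setting ∂π_B/∂q_B = 0: 361 - 8q_B - 4(q_U) = 0.
Best responses: q_U = (412 - 4q_B)/8, q_B = (361 - 4q_U)/8.
Substituting one into the other gives q_U = 463/12 and q_B = 155/6.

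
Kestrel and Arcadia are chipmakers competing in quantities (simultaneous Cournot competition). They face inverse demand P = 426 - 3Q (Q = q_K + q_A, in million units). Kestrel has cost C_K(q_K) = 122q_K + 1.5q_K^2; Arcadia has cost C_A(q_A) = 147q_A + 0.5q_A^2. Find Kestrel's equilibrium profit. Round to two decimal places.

Kestrel's profit: π_K = (426 - 3Q)q_K - (122q_K + (3/2)q_K²). Setting ∂π_K/∂q_K = 0: 304 - 9q_K - 3(q_A) = 0.
Arcadia's first-order condition: 279 - 7q_A - 3(q_K) = 0.
Rearranging gives the reaction functions q_K = (304 - 3q_A)/9 and q_A = (279 - 3q_K)/7.
Solving the pair: q_K = 1291/54, q_A = 533/18.
Price P = 426 - 3·(1445/27) = 265.4444.
Kestrel's profit: 265.4444·(1291/54) - 122·(1291/54) - (3/2)(1291/54)² = 2572.0386.

2572.04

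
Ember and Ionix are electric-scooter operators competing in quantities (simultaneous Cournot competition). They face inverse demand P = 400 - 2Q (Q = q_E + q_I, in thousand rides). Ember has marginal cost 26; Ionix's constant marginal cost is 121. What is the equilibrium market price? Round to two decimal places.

Ember's profit: π_E = (400 - 2Q)q_E - (26q_E). Setting ∂π_E/∂q_E = 0: 374 - 4q_E - 2(q_I) = 0.
Ionix's profit: π_I = (400 - 2Q)q_I - (121q_I). Setting ∂π_I/∂q_I = 0: 279 - 4q_I - 2(q_E) = 0.
So q_E = (374 - 2q_I)/4 and q_I = (279 - 2q_E)/4.
Solving the pair: q_E = 469/6, q_I = 92/3.
Total output Q = 653/6, so price P = 400 - 2·(653/6) = 547/3.

182.33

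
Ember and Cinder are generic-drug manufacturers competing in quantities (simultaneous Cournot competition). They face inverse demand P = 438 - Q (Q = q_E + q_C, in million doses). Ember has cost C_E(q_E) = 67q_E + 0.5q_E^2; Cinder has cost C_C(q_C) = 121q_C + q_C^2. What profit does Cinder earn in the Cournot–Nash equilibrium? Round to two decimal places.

Ember's profit: π_E = (438 - Q)q_E - (67q_E + (1/2)q_E²). Setting ∂π_E/∂q_E = 0: 371 - 3q_E - (q_C) = 0.
Cinder's profit: π_C = (438 - Q)q_C - (121q_C + q_C²). Setting ∂π_C/∂q_C = 0: 317 - 4q_C - (q_E) = 0.
Best responses: q_E = (371 - q_C)/3, q_C = (317 - q_E)/4.
Substituting one into the other gives q_E = 1167/11 and q_C = 580/11.
Price P = 438 - 1747/11 = 279.1818.
Cinder's profit: 279.1818·(580/11) - 121·(580/11) - (580/11)² = 5560.3306.

5560.33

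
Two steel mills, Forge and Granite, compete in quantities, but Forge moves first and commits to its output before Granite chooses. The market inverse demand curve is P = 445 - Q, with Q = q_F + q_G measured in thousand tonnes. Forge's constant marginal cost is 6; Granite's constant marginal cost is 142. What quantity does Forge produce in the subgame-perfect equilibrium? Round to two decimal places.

Solve by backward induction. Given q_F, the follower Granite maximises π_G = (445 - q_F - q_G)q_G - 142q_G.
Setting the follower's marginal profit to zero, 303 - q_F - 2q_G = 0, i.e. q_G = (303 - q_F)/2.
The leader anticipates this reaction. Substituting into P = 445 - Q gives P = 587/2 - (1/2)q_F, so π_F = (587/2 - (1/2)q_F)q_F - 6q_F.
Maximising: ∂π_F/∂q_F = 575/2 - q_F = 0, giving q_F = 575/2.
Then q_G = (303 - 575/2)/2 = 31/4.

287.50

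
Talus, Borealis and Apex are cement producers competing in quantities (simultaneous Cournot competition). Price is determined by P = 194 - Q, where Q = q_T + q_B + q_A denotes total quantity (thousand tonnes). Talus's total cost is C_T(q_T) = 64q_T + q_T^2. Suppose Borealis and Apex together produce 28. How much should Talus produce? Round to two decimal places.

25.50

With rivals' combined output fixed at 28, Talus's profit is π_T = (194 - 28 - q_T)q_T - (64q_T + q_T²) = (166 - q_T)q_T - (64q_T + q_T²).
∂π_T/∂q_T = 102 - 4q_T = 0, so q_T = 51/2.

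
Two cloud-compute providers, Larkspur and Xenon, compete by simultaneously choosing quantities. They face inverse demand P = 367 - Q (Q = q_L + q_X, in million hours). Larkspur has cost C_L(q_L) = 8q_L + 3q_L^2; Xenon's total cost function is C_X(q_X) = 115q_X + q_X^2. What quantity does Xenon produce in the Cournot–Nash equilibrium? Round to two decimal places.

Larkspur's profit: π_L = (367 - Q)q_L - (8q_L + 3q_L²). Setting ∂π_L/∂q_L = 0: 359 - 8q_L - (q_X) = 0.
Xenon's first-order condition: 252 - 4q_X - (q_L) = 0.
Rearranging gives the reaction functions q_L = (359 - q_X)/8 and q_X = (252 - q_L)/4.
Substituting one into the other gives q_L = 1184/31 and q_X = 1657/31.

53.45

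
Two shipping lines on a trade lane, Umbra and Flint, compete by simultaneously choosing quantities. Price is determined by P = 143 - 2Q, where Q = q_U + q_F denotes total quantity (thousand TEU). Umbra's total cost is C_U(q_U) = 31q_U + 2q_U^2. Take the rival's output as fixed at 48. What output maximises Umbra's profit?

2

With the rival's output fixed at 48, Umbra's profit is π_U = (143 - 2·48 - 2q_U)q_U - (31q_U + 2q_U²) = (47 - 2q_U)q_U - (31q_U + 2q_U²).
∂π_U/∂q_U = 16 - 8q_U = 0, so q_U = 2.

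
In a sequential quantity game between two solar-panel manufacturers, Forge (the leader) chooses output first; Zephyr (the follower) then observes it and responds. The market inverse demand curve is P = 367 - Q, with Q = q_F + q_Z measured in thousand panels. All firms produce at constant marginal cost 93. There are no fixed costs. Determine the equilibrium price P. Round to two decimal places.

161.50

Solve by backward induction. Given q_F, the follower Zephyr maximises π_Z = (367 - q_F - q_Z)q_Z - 93q_Z.
∂π_Z/∂q_Z = 274 - q_F - 2q_Z = 0 gives the reaction function q_Z = (274 - q_F)/2.
The leader anticipates this reaction. Substituting into P = 367 - Q gives P = 230 - (1/2)q_F, so π_F = (230 - (1/2)q_F)q_F - 93q_F.
Leader FOC: 137 - q_F = 0, so q_F = 137.
Then q_Z = (274 - 137)/2 = 137/2.
Total output Q = 411/2, so price P = 367 - 411/2 = 323/2.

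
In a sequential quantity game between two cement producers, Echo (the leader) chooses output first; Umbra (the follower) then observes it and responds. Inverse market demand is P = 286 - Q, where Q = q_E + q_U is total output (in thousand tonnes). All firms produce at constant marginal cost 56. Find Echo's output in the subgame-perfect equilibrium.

115

The follower Umbra best-responds to any q_E: π_U = (286 - Q)q_U - 56q_U.
Setting the follower's marginal profit to zero, 230 - q_E - 2q_U = 0, i.e. q_U = (230 - q_E)/2.
The leader anticipates this reaction. Substituting into P = 286 - Q gives P = 171 - (1/2)q_E, so π_E = (171 - (1/2)q_E)q_E - 56q_E.
The leader's first-order condition 115 - q_E = 0 yields q_E = 115.
Then q_U = (230 - 115)/2 = 115/2.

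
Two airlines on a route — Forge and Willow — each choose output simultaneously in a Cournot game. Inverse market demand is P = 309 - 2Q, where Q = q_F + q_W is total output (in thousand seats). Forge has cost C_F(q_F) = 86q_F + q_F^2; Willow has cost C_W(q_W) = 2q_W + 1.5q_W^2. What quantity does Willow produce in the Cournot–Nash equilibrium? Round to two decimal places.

36.74

Forge's profit: π_F = (309 - 2Q)q_F - (86q_F + q_F²). Setting ∂π_F/∂q_F = 0: 223 - 6q_F - 2(q_W) = 0.
Willow's profit: π_W = (309 - 2Q)q_W - (2q_W + (3/2)q_W²). Setting ∂π_W/∂q_W = 0: 307 - 7q_W - 2(q_F) = 0.
Rearranging gives the reaction functions q_F = (223 - 2q_W)/6 and q_W = (307 - 2q_F)/7.
Substituting one into the other gives q_F = 947/38 and q_W = 698/19.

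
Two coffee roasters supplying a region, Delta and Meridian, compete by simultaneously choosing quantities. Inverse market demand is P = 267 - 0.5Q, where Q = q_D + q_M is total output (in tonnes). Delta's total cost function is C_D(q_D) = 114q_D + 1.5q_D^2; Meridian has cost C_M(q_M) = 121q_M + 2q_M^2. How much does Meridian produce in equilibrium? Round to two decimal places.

25.70

Delta's profit: π_D = (267 - 0.5Q)q_D - (114q_D + (3/2)q_D²). Setting ∂π_D/∂q_D = 0: 153 - 4q_D - (1/2)(q_M) = 0.
Meridian's profit: π_M = (267 - 0.5Q)q_M - (121q_M + 2q_M²). Setting ∂π_M/∂q_M = 0: 146 - 5q_M - (1/2)(q_D) = 0.
Rearranging gives the reaction functions q_D = (153 - (1/2)q_M)/4 and q_M = (146 - (1/2)q_D)/5.
Solving the pair: q_D = 35.0380, q_M = 25.6962.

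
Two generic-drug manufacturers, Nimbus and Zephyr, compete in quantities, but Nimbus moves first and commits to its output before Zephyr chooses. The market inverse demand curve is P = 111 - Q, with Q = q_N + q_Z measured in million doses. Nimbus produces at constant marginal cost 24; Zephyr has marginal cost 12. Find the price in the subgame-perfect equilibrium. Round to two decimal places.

Solve by backward induction. Given q_N, the follower Zephyr maximises π_Z = (111 - q_N - q_Z)q_Z - 12q_Z.
Follower FOC: 99 - q_N - 2q_Z = 0, so q_Z(q_N) = (99 - q_N)/2.
Nimbus substitutes q_Z(q_N) into its own profit: π_N = q_N(111 - q_N - (99 - q_N)/2) - 24q_N = (123/2 - (1/2)q_N)q_N - 24q_N.
The leader's first-order condition 75/2 - q_N = 0 yields q_N = 75/2.
Then q_Z = (99 - 75/2)/2 = 123/4.
Total output Q = 273/4, so price P = 111 - 273/4 = 171/4.

42.75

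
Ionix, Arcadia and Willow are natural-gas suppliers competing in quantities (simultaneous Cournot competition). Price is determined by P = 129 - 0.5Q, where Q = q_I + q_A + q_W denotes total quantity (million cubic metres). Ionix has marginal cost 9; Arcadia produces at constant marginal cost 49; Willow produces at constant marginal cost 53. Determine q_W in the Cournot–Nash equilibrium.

14

Ionix's profit: π_I = (129 - 0.5Q)q_I - (9q_I). Setting ∂π_I/∂q_I = 0: 120 - q_I - (1/2)(q_A + q_W) = 0.
Arcadia's profit: π_A = (129 - 0.5Q)q_A - (49q_A). Setting ∂π_A/∂q_A = 0: 80 - q_A - (1/2)(q_I + q_W) = 0.
Willow's first-order condition: 76 - q_W - (1/2)(q_I + q_A) = 0.
Adding the 3 conditions: 276 − Q − Q = 0, i.e. Q = 138.
Back-substituting: q_I = (120 − 69)/(1/2) = 102, q_A = (80 − 69)/(1/2) = 22, q_W = (76 − 69)/(1/2) = 14.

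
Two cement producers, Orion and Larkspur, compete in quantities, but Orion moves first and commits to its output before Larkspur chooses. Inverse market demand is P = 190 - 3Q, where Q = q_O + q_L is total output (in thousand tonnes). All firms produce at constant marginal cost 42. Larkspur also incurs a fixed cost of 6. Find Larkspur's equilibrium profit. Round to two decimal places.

450.33

The follower Larkspur best-responds to any q_O: π_L = (190 - 3Q)q_L - 42q_L.
Follower FOC: 148 - 3q_O - 6q_L = 0, so q_L(q_O) = (148 - 3q_O)/6.
Orion substitutes q_L(q_O) into its own profit: π_O = q_O(190 - 3q_O - (148 - 3q_O)/2) - 42q_O = (116 - (3/2)q_O)q_O - 42q_O.
The leader's first-order condition 74 - 3q_O = 0 yields q_O = 74/3.
Then q_L = (148 - 3·(74/3))/6 = 37/3.
Price P = 190 - 3·37 = 79.
Larkspur's profit: (79 - 42)·(37/3) - 6 = 1351/3.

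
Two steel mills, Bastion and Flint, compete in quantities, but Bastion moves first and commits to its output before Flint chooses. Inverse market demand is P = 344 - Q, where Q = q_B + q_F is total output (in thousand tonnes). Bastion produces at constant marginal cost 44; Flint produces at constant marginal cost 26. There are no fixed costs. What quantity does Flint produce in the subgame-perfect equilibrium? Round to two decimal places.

Solve by backward induction. Given q_B, the follower Flint maximises π_F = (344 - q_B - q_F)q_F - 26q_F.
Setting the follower's marginal profit to zero, 318 - q_B - 2q_F = 0, i.e. q_F = (318 - q_B)/2.
Bastion substitutes q_F(q_B) into its own profit: π_B = q_B(344 - q_B - (318 - q_B)/2) - 44q_B = (185 - (1/2)q_B)q_B - 44q_B.
The leader's first-order condition 141 - q_B = 0 yields q_B = 141.
Then q_F = (318 - 141)/2 = 177/2.

88.50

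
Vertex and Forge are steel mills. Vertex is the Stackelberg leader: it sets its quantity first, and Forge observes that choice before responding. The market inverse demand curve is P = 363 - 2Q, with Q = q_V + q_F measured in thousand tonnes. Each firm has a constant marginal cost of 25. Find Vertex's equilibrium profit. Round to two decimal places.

The follower Forge best-responds to any q_V: π_F = (363 - 2Q)q_F - 25q_F.
Setting the follower's marginal profit to zero, 338 - 2q_V - 4q_F = 0, i.e. q_F = (338 - 2q_V)/4.
Vertex substitutes q_F(q_V) into its own profit: π_V = q_V(363 - 2q_V - (338 - 2q_V)/2) - 25q_V = (194 - q_V)q_V - 25q_V.
Leader FOC: 169 - 2q_V = 0, so q_V = 169/2.
Then q_F = (338 - 2·(169/2))/4 = 169/4.
Price P = 363 - 2·(507/4) = 219/2.
Vertex's profit: (219/2 - 25)·(169/2) = 7140.2500.

7140.25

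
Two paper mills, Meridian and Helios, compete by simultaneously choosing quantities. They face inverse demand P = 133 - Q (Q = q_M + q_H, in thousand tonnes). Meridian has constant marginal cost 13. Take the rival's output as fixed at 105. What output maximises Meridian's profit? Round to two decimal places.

7.50

With the rival's output fixed at 105, Meridian's profit is π_M = (133 - 105 - q_M)q_M - (13q_M) = (28 - q_M)q_M - (13q_M).
∂π_M/∂q_M = 15 - 2q_M = 0, so q_M = 15/2.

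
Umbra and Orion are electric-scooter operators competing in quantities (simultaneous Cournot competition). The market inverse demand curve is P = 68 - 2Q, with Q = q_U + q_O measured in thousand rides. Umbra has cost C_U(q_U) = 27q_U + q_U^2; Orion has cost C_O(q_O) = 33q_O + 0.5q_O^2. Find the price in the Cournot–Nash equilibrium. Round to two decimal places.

47.77

Umbra's profit: π_U = (68 - 2Q)q_U - (27q_U + q_U²). Setting ∂π_U/∂q_U = 0: 41 - 6q_U - 2(q_O) = 0.
Orion's first-order condition: 35 - 5q_O - 2(q_U) = 0.
Rearranging gives the reaction functions q_U = (41 - 2q_O)/6 and q_O = (35 - 2q_U)/5.
Solving the pair: q_U = 135/26, q_O = 64/13.
Total output Q = 263/26, so price P = 68 - 2·(263/26) = 621/13.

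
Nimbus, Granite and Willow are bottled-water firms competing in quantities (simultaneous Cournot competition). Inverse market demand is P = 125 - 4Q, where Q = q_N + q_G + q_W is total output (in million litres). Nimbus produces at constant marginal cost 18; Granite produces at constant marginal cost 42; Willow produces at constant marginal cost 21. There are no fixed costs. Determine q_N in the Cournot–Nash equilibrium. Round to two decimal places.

8.38

Nimbus's profit: π_N = (125 - 4Q)q_N - (18q_N). Setting ∂π_N/∂q_N = 0: 107 - 8q_N - 4(q_G + q_W) = 0.
Granite's first-order condition: 83 - 8q_G - 4(q_N + q_W) = 0.
Willow's first-order condition: 104 - 8q_W - 4(q_N + q_G) = 0.
Summing all 3 equations gives 294 − 16Q = 0, hence Q = 147/8.
Back-substituting: q_N = (107 − 147/2)/4 = 67/8, q_G = (83 − 147/2)/4 = 19/8, q_W = (104 − 147/2)/4 = 61/8.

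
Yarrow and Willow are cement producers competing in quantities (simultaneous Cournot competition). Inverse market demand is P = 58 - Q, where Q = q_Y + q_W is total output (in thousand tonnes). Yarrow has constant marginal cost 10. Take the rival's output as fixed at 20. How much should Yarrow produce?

With the rival's output fixed at 20, Yarrow's profit is π_Y = (58 - 20 - q_Y)q_Y - (10q_Y) = (38 - q_Y)q_Y - (10q_Y).
∂π_Y/∂q_Y = 28 - 2q_Y = 0, so q_Y = 14.

14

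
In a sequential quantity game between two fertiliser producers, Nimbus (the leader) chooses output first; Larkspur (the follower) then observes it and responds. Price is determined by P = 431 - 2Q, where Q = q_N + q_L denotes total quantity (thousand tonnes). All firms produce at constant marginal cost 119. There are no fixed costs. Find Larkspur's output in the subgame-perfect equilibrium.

39

Solve by backward induction. Given q_N, the follower Larkspur maximises π_L = (431 - 2q_N - 2q_L)q_L - 119q_L.
Follower FOC: 312 - 2q_N - 4q_L = 0, so q_L(q_N) = (312 - 2q_N)/4.
Nimbus substitutes q_L(q_N) into its own profit: π_N = q_N(431 - 2q_N - (312 - 2q_N)/2) - 119q_N = (275 - q_N)q_N - 119q_N.
Maximising: ∂π_N/∂q_N = 156 - 2q_N = 0, giving q_N = 78.
Then q_L = (312 - 2·78)/4 = 39.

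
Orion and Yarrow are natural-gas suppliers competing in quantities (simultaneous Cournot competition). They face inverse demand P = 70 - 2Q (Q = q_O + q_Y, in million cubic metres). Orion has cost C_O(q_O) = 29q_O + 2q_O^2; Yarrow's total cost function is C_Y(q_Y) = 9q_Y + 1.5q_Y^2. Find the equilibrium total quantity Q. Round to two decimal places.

10.98

Orion's profit: π_O = (70 - 2Q)q_O - (29q_O + 2q_O²). Setting ∂π_O/∂q_O = 0: 41 - 8q_O - 2(q_Y) = 0.
Yarrow's profit: π_Y = (70 - 2Q)q_Y - (9q_Y + (3/2)q_Y²). Setting ∂π_Y/∂q_Y = 0: 61 - 7q_Y - 2(q_O) = 0.
Best responses: q_O = (41 - 2q_Y)/8, q_Y = (61 - 2q_O)/7.
Substituting one into the other gives q_O = 165/52 and q_Y = 203/26.
Total output Q = 165/52 + 203/26 = 571/52.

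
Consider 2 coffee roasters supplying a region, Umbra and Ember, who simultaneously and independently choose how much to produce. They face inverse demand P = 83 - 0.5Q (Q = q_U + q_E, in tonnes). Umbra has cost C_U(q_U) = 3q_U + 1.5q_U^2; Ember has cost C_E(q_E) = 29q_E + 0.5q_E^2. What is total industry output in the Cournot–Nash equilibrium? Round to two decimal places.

Umbra's profit: π_U = (83 - 0.5Q)q_U - (3q_U + (3/2)q_U²). Setting ∂π_U/∂q_U = 0: 80 - 4q_U - (1/2)(q_E) = 0.
Ember's first-order condition: 54 - 2q_E - (1/2)(q_U) = 0.
So q_U = (80 - (1/2)q_E)/4 and q_E = (54 - (1/2)q_U)/2.
Solving the pair: q_U = 532/31, q_E = 704/31.
Total output Q = 532/31 + 704/31 = 1236/31.

39.87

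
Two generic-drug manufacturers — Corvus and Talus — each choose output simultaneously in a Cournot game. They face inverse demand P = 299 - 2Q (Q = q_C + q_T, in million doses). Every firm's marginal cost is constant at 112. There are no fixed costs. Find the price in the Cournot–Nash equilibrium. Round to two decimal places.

A representative firm's profit is π_i = q_i(299 - 2Q) - 112q_i.
Setting ∂π_i/∂q_i = 0 with rivals' quantities fixed: 187 - 4q_i - 2q_j = 0.
By symmetry each firm produces the same amount; substituting q_j = q_i yields q_i = 187/6.
Total output Q = 187/3, so price P = 299 - 2·(187/3) = 523/3.

174.33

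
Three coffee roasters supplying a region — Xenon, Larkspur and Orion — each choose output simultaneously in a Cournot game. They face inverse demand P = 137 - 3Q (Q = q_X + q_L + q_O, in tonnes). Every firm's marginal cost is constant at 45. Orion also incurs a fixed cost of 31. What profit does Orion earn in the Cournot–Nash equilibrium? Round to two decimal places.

145.33

A representative firm's profit is π_i = q_i(137 - 3Q) - 45q_i.
First-order condition (treating rivals' output as given): 92 - 6q_i - 3·Σ_{j≠i} q_j = 0.
By symmetry each firm produces the same amount; substituting Σ_{j≠i} q_j = 2q_i yields q_i = 92/12 = 23/3.
Price P = 137 - 3·23 = 68.
Orion's profit: (68 - 45)·(23/3) - 31 = 436/3.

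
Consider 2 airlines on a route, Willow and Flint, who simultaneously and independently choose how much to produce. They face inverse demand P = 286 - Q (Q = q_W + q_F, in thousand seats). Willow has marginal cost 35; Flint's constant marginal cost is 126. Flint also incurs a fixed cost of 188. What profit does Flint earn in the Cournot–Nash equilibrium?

341

Willow's profit: π_W = (286 - Q)q_W - (35q_W). Setting ∂π_W/∂q_W = 0: 251 - 2q_W - (q_F) = 0.
Flint's first-order condition: 160 - 2q_F - (q_W) = 0.
So q_W = (251 - q_F)/2 and q_F = (160 - q_W)/2.
Solving the pair: q_W = 114, q_F = 23.
Price P = 286 - 137 = 149.
Flint's profit: (149 - 126)·23 - 188 = 341.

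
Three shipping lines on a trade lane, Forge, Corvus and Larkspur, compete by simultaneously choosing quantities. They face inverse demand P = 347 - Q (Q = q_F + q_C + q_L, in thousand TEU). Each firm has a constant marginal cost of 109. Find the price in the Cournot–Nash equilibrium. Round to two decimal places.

A representative firm's profit is π_i = q_i(347 - Q) - 109q_i.
First-order condition (treating rivals' output as given): 238 - 2q_i - Σ_{j≠i} q_j = 0.
With identical firms every q_j equals q_i, so Σ_{j≠i} q_j = 2q_i and 238 = 4q_i, giving q_i = 119/2.
Total output Q = 357/2, so price P = 347 - 357/2 = 337/2.

168.50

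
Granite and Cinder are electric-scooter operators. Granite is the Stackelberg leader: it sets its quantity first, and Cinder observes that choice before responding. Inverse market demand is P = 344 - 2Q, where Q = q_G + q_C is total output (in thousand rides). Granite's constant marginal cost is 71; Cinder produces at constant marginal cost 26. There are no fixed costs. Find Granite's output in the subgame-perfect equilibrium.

The follower Cinder best-responds to any q_G: π_C = (344 - 2Q)q_C - 26q_C.
Follower FOC: 318 - 2q_G - 4q_C = 0, so q_C(q_G) = (318 - 2q_G)/4.
Granite substitutes q_C(q_G) into its own profit: π_G = q_G(344 - 2q_G - (318 - 2q_G)/2) - 71q_G = (185 - q_G)q_G - 71q_G.
Leader FOC: 114 - 2q_G = 0, so q_G = 57.
Then q_C = (318 - 2·57)/4 = 51.

57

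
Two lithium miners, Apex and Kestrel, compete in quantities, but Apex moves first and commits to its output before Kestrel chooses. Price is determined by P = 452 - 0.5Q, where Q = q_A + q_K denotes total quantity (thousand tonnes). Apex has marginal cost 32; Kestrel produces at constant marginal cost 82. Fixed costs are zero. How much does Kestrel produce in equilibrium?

Solve by backward induction. Given q_A, the follower Kestrel maximises π_K = (452 - (1/2)q_A - (1/2)q_K)q_K - 82q_K.
Follower FOC: 370 - (1/2)q_A - q_K = 0, so q_K(q_A) = (370 - (1/2)q_A).
The leader anticipates this reaction. Substituting into P = 452 - 0.5Q gives P = 267 - (1/4)q_A, so π_A = (267 - (1/4)q_A)q_A - 32q_A.
Maximising: ∂π_A/∂q_A = 235 - (1/2)q_A = 0, giving q_A = 470.
Then q_K = (370 - (1/2)·470) = 135.

135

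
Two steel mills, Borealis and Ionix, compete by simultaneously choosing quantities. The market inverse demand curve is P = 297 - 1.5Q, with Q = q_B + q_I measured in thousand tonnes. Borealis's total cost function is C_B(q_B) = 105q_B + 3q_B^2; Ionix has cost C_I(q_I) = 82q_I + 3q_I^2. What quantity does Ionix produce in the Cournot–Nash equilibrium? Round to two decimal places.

20.91

Borealis's profit: π_B = (297 - 1.5Q)q_B - (105q_B + 3q_B²). Setting ∂π_B/∂q_B = 0: 192 - 9q_B - (3/2)(q_I) = 0.
Ionix's first-order condition: 215 - 9q_I - (3/2)(q_B) = 0.
So q_B = (192 - (3/2)q_I)/9 and q_I = (215 - (3/2)q_B)/9.
Substituting one into the other gives q_B = 1874/105 and q_I = 732/35.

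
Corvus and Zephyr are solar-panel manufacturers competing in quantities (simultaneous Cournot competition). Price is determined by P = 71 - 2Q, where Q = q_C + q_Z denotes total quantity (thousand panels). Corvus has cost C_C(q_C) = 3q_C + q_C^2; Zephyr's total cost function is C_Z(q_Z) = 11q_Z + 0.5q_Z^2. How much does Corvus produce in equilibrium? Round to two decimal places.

Corvus's profit: π_C = (71 - 2Q)q_C - (3q_C + q_C²). Setting ∂π_C/∂q_C = 0: 68 - 6q_C - 2(q_Z) = 0.
Zephyr's profit: π_Z = (71 - 2Q)q_Z - (11q_Z + (1/2)q_Z²). Setting ∂π_Z/∂q_Z = 0: 60 - 5q_Z - 2(q_C) = 0.
So q_C = (68 - 2q_Z)/6 and q_Z = (60 - 2q_C)/5.
Solving the pair: q_C = 110/13, q_Z = 112/13.

8.46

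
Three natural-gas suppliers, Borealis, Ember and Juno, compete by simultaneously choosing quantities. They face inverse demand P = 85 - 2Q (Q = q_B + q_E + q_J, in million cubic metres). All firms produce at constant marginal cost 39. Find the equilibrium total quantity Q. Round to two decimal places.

17.25

Each firm earns π_i = (85 - 2Q)q_i - 39q_i.
First-order condition (treating rivals' output as given): 46 - 4q_i - 2·Σ_{j≠i} q_j = 0.
With identical firms every q_j equals q_i, so Σ_{j≠i} q_j = 2q_i and 46 = 8q_i, giving q_i = 23/4.
Total output Q = 23/4 + 23/4 + 23/4 = 69/4.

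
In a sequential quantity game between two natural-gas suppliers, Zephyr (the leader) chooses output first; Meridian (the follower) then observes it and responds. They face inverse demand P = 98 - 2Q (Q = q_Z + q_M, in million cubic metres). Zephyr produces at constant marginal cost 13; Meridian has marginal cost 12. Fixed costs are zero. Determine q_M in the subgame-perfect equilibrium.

The follower Meridian best-responds to any q_Z: π_M = (98 - 2Q)q_M - 12q_M.
Setting the follower's marginal profit to zero, 86 - 2q_Z - 4q_M = 0, i.e. q_M = (86 - 2q_Z)/4.
The leader anticipates this reaction. Substituting into P = 98 - 2Q gives P = 55 - q_Z, so π_Z = (55 - q_Z)q_Z - 13q_Z.
The leader's first-order condition 42 - 2q_Z = 0 yields q_Z = 21.
Then q_M = (86 - 2·21)/4 = 11.

11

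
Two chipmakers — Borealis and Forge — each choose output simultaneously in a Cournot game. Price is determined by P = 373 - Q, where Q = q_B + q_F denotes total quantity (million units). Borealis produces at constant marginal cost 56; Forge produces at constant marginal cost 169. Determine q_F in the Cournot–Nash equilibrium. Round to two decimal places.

Borealis's profit: π_B = (373 - Q)q_B - (56q_B). Setting ∂π_B/∂q_B = 0: 317 - 2q_B - (q_F) = 0.
Forge's first-order condition: 204 - 2q_F - (q_B) = 0.
So q_B = (317 - q_F)/2 and q_F = (204 - q_B)/2.
Substituting one into the other gives q_B = 430/3 and q_F = 91/3.

30.33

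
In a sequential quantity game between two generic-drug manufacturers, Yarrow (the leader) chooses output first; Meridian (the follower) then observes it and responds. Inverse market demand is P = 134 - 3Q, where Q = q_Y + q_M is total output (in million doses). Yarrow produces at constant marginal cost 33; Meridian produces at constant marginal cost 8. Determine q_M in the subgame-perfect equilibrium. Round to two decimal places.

14.67

Solve by backward induction. Given q_Y, the follower Meridian maximises π_M = (134 - 3q_Y - 3q_M)q_M - 8q_M.
Setting the follower's marginal profit to zero, 126 - 3q_Y - 6q_M = 0, i.e. q_M = (126 - 3q_Y)/6.
Yarrow substitutes q_M(q_Y) into its own profit: π_Y = q_Y(134 - 3q_Y - (126 - 3q_Y)/2) - 33q_Y = (71 - (3/2)q_Y)q_Y - 33q_Y.
Leader FOC: 38 - 3q_Y = 0, so q_Y = 38/3.
Then q_M = (126 - 3·(38/3))/6 = 44/3.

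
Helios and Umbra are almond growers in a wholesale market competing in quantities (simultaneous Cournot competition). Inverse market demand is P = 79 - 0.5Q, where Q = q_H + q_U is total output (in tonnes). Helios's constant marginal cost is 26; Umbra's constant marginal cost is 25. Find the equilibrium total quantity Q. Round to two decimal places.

71.33

Helios's profit: π_H = (79 - 0.5Q)q_H - (26q_H). Setting ∂π_H/∂q_H = 0: 53 - q_H - (1/2)(q_U) = 0.
Umbra's first-order condition: 54 - q_U - (1/2)(q_H) = 0.
Best responses: q_H = (53 - (1/2)q_U), q_U = (54 - (1/2)q_H).
Substituting one into the other gives q_H = 104/3 and q_U = 110/3.
Total output Q = 104/3 + 110/3 = 214/3.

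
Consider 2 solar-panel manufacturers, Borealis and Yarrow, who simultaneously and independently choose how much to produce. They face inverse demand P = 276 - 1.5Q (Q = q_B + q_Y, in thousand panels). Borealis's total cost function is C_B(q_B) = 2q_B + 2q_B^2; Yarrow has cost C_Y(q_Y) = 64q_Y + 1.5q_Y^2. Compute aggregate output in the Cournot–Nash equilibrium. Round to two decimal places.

Borealis's profit: π_B = (276 - 1.5Q)q_B - (2q_B + 2q_B²). Setting ∂π_B/∂q_B = 0: 274 - 7q_B - (3/2)(q_Y) = 0.
Yarrow's first-order condition: 212 - 6q_Y - (3/2)(q_B) = 0.
Rearranging gives the reaction functions q_B = (274 - (3/2)q_Y)/7 and q_Y = (212 - (3/2)q_B)/6.
Solving the pair: q_B = 1768/53, q_Y = 26.9937.
Total output Q = 1768/53 + 26.9937 = 60.3522.

60.35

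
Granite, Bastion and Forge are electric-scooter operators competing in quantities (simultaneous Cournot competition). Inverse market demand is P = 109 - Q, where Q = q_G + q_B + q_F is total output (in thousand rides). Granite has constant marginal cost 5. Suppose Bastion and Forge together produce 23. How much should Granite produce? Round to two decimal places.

With rivals' combined output fixed at 23, Granite's profit is π_G = (109 - 23 - q_G)q_G - (5q_G) = (86 - q_G)q_G - (5q_G).
∂π_G/∂q_G = 81 - 2q_G = 0, so q_G = 81/2.

40.50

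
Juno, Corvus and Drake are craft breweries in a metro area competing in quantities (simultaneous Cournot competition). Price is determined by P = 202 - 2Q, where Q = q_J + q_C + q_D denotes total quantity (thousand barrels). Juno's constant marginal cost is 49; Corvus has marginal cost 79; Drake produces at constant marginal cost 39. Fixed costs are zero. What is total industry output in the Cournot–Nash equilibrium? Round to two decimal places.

54.88

Juno's profit: π_J = (202 - 2Q)q_J - (49q_J). Setting ∂π_J/∂q_J = 0: 153 - 4q_J - 2(q_C + q_D) = 0.
Corvus's profit: π_C = (202 - 2Q)q_C - (79q_C). Setting ∂π_C/∂q_C = 0: 123 - 4q_C - 2(q_J + q_D) = 0.
Drake's first-order condition: 163 - 4q_D - 2(q_J + q_C) = 0.
Adding the 3 conditions: 439 − 4Q − 4Q = 0, i.e. Q = 439/8.
Back-substituting: q_J = (153 − 439/4)/2 = 173/8, q_C = (123 − 439/4)/2 = 53/8, q_D = (163 − 439/4)/2 = 213/8.
Total output Q = 173/8 + 53/8 + 213/8 = 439/8.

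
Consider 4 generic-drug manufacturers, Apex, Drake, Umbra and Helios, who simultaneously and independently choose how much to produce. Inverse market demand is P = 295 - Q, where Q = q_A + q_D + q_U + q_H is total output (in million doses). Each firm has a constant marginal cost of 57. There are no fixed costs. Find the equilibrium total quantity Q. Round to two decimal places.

190.40

A representative firm's profit is π_i = q_i(295 - Q) - 57q_i.
Setting ∂π_i/∂q_i = 0 with rivals' quantities fixed: 238 - 2q_i - Σ_{j≠i} q_j = 0.
With identical firms every q_j equals q_i, so Σ_{j≠i} q_j = 3q_i and 238 = 5q_i, giving q_i = 238/5.
Total output Q = 238/5 + 238/5 + 238/5 + 238/5 = 952/5.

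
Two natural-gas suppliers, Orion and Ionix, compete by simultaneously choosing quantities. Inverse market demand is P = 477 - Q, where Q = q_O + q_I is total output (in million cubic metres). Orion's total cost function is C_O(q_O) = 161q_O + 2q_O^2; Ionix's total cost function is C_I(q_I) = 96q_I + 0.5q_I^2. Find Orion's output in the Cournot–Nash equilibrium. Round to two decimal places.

Orion's profit: π_O = (477 - Q)q_O - (161q_O + 2q_O²). Setting ∂π_O/∂q_O = 0: 316 - 6q_O - (q_I) = 0.
Ionix's profit: π_I = (477 - Q)q_I - (96q_I + (1/2)q_I²). Setting ∂π_I/∂q_I = 0: 381 - 3q_I - (q_O) = 0.
So q_O = (316 - q_I)/6 and q_I = (381 - q_O)/3.
Solving the pair: q_O = 567/17, q_I = 1970/17.

33.35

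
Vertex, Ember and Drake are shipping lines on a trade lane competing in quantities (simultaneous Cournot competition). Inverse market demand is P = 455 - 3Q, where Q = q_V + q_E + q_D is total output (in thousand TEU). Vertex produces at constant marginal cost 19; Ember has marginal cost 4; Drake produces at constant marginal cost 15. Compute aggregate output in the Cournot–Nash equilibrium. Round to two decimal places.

Vertex's profit: π_V = (455 - 3Q)q_V - (19q_V). Setting ∂π_V/∂q_V = 0: 436 - 6q_V - 3(q_E + q_D) = 0.
Ember's first-order condition: 451 - 6q_E - 3(q_V + q_D) = 0.
Drake's first-order condition: 440 - 6q_D - 3(q_V + q_E) = 0.
Adding the 3 conditions: 1327 − 6Q − 6Q = 0, i.e. Q = 1327/12.
Back-substituting: q_V = (436 − 1327/4)/3 = 139/4, q_E = (451 − 1327/4)/3 = 159/4, q_D = (440 − 1327/4)/3 = 433/12.
Total output Q = 139/4 + 159/4 + 433/12 = 1327/12.

110.58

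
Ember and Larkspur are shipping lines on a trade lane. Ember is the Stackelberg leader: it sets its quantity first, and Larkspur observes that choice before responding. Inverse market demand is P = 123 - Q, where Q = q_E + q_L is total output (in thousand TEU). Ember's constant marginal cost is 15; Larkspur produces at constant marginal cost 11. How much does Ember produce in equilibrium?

52

The follower Larkspur best-responds to any q_E: π_L = (123 - Q)q_L - 11q_L.
Follower FOC: 112 - q_E - 2q_L = 0, so q_L(q_E) = (112 - q_E)/2.
Ember substitutes q_L(q_E) into its own profit: π_E = q_E(123 - q_E - (112 - q_E)/2) - 15q_E = (67 - (1/2)q_E)q_E - 15q_E.
Maximising: ∂π_E/∂q_E = 52 - q_E = 0, giving q_E = 52.
Then q_L = (112 - 52)/2 = 30.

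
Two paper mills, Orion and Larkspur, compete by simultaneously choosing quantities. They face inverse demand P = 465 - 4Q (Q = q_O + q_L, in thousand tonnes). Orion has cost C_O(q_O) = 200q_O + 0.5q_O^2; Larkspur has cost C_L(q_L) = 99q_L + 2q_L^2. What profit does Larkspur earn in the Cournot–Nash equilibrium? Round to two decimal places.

Orion's profit: π_O = (465 - 4Q)q_O - (200q_O + (1/2)q_O²). Setting ∂π_O/∂q_O = 0: 265 - 9q_O - 4(q_L) = 0.
Larkspur's first-order condition: 366 - 12q_L - 4(q_O) = 0.
So q_O = (265 - 4q_L)/9 and q_L = (366 - 4q_O)/12.
Substituting one into the other gives q_O = 429/23 and q_L = 1117/46.
Price P = 465 - 4·(1975/46) = 293.2609.
Larkspur's profit: 293.2609·(1117/46) - 99·(1117/46) - 2(1117/46)² = 3537.8705.

3537.87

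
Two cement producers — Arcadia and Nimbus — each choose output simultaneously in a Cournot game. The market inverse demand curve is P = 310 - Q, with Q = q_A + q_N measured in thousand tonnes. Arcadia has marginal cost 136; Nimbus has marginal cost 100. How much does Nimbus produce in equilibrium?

82

Arcadia's profit: π_A = (310 - Q)q_A - (136q_A). Setting ∂π_A/∂q_A = 0: 174 - 2q_A - (q_N) = 0.
Nimbus's profit: π_N = (310 - Q)q_N - (100q_N). Setting ∂π_N/∂q_N = 0: 210 - 2q_N - (q_A) = 0.
Best responses: q_A = (174 - q_N)/2, q_N = (210 - q_A)/2.
Substituting one into the other gives q_A = 46 and q_N = 82.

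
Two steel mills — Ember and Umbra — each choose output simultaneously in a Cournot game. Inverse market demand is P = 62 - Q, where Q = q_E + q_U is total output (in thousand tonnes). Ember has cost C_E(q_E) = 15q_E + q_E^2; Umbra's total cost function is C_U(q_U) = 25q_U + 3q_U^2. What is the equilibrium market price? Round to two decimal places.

47.81

Ember's profit: π_E = (62 - Q)q_E - (15q_E + q_E²). Setting ∂π_E/∂q_E = 0: 47 - 4q_E - (q_U) = 0.
Umbra's first-order condition: 37 - 8q_U - (q_E) = 0.
So q_E = (47 - q_U)/4 and q_U = (37 - q_E)/8.
Substituting one into the other gives q_E = 339/31 and q_U = 101/31.
Total output Q = 440/31, so price P = 62 - 440/31 = 1482/31.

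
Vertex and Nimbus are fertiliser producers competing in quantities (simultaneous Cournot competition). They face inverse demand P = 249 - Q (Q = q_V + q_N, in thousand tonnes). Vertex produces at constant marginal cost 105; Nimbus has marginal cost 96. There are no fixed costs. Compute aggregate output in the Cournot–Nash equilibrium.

99

Vertex's profit: π_V = (249 - Q)q_V - (105q_V). Setting ∂π_V/∂q_V = 0: 144 - 2q_V - (q_N) = 0.
Nimbus's profit: π_N = (249 - Q)q_N - (96q_N). Setting ∂π_N/∂q_N = 0: 153 - 2q_N - (q_V) = 0.
Best responses: q_V = (144 - q_N)/2, q_N = (153 - q_V)/2.
Solving the pair: q_V = 45, q_N = 54.
Total output Q = 45 + 54 = 99.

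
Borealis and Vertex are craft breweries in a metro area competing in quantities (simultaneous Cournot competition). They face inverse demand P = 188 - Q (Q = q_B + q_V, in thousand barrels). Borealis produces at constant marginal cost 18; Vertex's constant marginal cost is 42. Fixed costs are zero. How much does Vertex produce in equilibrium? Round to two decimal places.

Borealis's profit: π_B = (188 - Q)q_B - (18q_B). Setting ∂π_B/∂q_B = 0: 170 - 2q_B - (q_V) = 0.
Vertex's first-order condition: 146 - 2q_V - (q_B) = 0.
Rearranging gives the reaction functions q_B = (170 - q_V)/2 and q_V = (146 - q_B)/2.
Substituting one into the other gives q_B = 194/3 and q_V = 122/3.

40.67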